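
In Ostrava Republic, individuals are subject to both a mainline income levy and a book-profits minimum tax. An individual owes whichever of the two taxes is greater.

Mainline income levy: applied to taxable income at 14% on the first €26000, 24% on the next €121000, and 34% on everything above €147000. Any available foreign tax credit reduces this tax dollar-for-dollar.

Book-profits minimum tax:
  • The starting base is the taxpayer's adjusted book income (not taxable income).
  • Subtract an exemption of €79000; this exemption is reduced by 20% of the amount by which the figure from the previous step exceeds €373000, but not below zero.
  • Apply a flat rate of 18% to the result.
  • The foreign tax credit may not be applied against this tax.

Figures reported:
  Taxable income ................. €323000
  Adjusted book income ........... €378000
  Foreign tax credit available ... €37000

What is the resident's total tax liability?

€55520

Mainline income levy:
  €26000 × 14% = €3640
  €121000 × 24% = €29040
  €176000 × 34% = €59840
  → €92520
  Less foreign tax credit €37000 → €55520

Book-profits minimum tax:
  Base (adjusted book income): €378000
  Exemption: €79000 − 20% × (€378000 − €373000) = €79000 − €1000 = €78000
  Base: €378000 − €78000 = €300000
  €300000 × 18% = €54000

€55520 > €54000, so the mainline income levy governs.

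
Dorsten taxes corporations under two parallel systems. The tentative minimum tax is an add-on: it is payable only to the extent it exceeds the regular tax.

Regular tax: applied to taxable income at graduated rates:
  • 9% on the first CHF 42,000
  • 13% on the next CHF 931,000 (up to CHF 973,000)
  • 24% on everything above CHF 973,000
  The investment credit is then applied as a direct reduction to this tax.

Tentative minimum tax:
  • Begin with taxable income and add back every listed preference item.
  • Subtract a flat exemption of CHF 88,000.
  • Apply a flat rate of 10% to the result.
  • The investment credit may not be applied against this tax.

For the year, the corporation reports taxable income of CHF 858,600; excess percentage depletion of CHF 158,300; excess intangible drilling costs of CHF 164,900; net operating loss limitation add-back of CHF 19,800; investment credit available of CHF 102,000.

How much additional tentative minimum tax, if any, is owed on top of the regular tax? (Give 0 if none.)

CHF 103,422

Tentative minimum tax:
  Adjusted income: CHF 858,600 + CHF 158,300 + CHF 164,900 + CHF 19,800 = CHF 1,201,600
  Less exemption CHF 88,000 → base CHF 1,113,600
  CHF 1,113,600 × 10% = CHF 111,360

Regular tax:
  CHF 42,000 × 9% = CHF 3,780
  CHF 816,600 × 13% = CHF 106,158
  → CHF 109,938
  Less investment credit CHF 102,000 → CHF 7,938

Excess of tentative minimum tax over regular tax: CHF 111,360 − CHF 7,938 = CHF 103,422.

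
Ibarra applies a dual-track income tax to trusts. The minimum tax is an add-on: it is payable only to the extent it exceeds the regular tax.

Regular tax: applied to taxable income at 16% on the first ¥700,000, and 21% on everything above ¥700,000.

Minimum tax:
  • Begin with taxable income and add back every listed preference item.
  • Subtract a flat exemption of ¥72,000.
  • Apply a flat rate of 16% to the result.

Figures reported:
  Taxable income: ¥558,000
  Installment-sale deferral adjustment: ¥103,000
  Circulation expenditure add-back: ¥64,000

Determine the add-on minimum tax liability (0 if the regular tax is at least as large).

¥15,200

Minimum tax:
  Adjusted income: ¥558,000 + ¥103,000 + ¥64,000 = ¥725,000
  Less exemption ¥72,000 → base ¥653,000
  ¥653,000 × 16% = ¥104,480

Regular tax:
  ¥558,000 × 16% = ¥89,280

Excess of minimum tax over regular tax: ¥104,480 − ¥89,280 = ¥15,200.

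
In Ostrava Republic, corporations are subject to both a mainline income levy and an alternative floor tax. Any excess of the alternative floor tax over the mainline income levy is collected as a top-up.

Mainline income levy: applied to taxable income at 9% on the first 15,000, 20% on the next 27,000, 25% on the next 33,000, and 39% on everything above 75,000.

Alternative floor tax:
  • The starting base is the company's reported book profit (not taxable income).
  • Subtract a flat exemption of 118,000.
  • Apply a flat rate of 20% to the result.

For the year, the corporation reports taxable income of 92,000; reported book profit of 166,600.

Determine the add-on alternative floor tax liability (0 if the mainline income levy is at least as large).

Alternative floor tax:
  Base (reported book profit): 166,600
  Less exemption 118,000 → base 48,600
  48,600 × 20% = 9,720

Mainline income levy:
  15,000 × 9% = 1,350
  27,000 × 20% = 5,400
  33,000 × 25% = 8,250
  17,000 × 39% = 6,630
  → 21,630

9,720 ≤ 21,630, so no add-on is due.

0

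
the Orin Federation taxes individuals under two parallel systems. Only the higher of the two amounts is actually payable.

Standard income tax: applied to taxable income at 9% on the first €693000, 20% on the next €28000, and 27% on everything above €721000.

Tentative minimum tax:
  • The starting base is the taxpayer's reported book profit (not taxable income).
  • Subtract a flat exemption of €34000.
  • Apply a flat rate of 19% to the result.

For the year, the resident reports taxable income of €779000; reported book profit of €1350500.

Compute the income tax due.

€250135

Tentative minimum tax:
  Base (reported book profit): €1350500
  Less exemption €34000 → base €1316500
  €1316500 × 19% = €250135

Standard income tax:
  €693000 × 9% = €62370
  €28000 × 20% = €5600
  €58000 × 27% = €15660
  → €83630

€250135 > €83630, so the tentative minimum tax is the binding amount.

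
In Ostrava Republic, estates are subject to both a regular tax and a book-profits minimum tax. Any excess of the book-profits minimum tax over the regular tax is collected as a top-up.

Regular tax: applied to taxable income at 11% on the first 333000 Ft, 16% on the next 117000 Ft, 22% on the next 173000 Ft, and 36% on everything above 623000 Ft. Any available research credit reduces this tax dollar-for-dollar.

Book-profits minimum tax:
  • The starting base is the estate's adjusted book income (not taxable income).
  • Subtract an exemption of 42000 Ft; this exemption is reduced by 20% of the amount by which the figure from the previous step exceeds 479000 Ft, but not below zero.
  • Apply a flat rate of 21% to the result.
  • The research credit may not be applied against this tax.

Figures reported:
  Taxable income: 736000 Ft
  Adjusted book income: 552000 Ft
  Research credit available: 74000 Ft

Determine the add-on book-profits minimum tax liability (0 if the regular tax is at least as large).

50076 Ft

Book-profits minimum tax:
  Base (adjusted book income): 552000 Ft
  Exemption: 42000 Ft − 20% × (552000 Ft − 479000 Ft) = 42000 Ft − 14600 Ft = 27400 Ft
  Base: 552000 Ft − 27400 Ft = 524600 Ft
  524600 Ft × 21% = 110166 Ft

Regular tax:
  333000 Ft × 11% = 36630 Ft
  117000 Ft × 16% = 18720 Ft
  173000 Ft × 22% = 38060 Ft
  113000 Ft × 36% = 40680 Ft
  → 134090 Ft
  Less research credit 74000 Ft → 60090 Ft

Excess of book-profits minimum tax over regular tax: 110166 Ft − 60090 Ft = 50076 Ft.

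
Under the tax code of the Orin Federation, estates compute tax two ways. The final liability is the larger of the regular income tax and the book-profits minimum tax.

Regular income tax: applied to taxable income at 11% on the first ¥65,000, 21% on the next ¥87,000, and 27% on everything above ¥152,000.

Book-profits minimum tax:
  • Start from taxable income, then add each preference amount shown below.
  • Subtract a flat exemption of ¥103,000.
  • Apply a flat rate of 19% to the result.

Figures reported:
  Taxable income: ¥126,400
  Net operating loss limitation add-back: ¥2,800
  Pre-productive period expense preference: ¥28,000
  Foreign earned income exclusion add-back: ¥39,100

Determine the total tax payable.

Regular income tax:
  ¥65,000 × 11% = ¥7,150
  ¥61,400 × 21% = ¥12,894
  → ¥20,044

Book-profits minimum tax:
  Adjusted income: ¥126,400 + ¥2,800 + ¥28,000 + ¥39,100 = ¥196,300
  Less exemption ¥103,000 → base ¥93,300
  ¥93,300 × 19% = ¥17,727

¥20,044 > ¥17,727, so the regular income tax governs.

¥20,044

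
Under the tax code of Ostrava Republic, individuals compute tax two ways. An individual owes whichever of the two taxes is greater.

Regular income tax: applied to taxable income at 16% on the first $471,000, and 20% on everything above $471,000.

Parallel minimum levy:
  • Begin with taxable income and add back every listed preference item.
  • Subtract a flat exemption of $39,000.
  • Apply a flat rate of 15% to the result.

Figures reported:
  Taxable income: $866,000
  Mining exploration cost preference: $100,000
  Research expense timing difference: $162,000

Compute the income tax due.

$163,350

Regular income tax:
  $471,000 × 16% = $75,360
  $395,000 × 20% = $79,000
  → $154,360

Parallel minimum levy:
  Adjusted income: $866,000 + $100,000 + $162,000 = $1,128,000
  Less exemption $39,000 → base $1,089,000
  $1,089,000 × 15% = $163,350

$163,350 > $154,360, so the parallel minimum levy is the binding amount.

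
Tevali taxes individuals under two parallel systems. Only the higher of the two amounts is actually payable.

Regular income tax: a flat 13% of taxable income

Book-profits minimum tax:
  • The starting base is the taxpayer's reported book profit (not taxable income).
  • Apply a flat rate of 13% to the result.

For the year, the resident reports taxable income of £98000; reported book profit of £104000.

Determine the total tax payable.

Regular income tax:
  £98000 × 13% = £12740

Book-profits minimum tax:
  Base (reported book profit): £104000
  £104000 × 13% = £13520

£13520 > £12740, so the book-profits minimum tax is the binding amount.

£13520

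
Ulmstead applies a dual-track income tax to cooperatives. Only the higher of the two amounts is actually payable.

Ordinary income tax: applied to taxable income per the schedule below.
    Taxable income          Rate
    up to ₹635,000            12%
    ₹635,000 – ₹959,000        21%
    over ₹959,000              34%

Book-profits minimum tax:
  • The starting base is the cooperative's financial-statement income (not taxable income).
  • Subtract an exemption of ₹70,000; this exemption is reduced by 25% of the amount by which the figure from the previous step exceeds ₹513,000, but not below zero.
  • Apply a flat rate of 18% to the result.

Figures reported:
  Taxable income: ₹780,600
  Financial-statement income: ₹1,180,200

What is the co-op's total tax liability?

₹212,436

Ordinary income tax:
  ₹635,000 × 12% = ₹76,200
  ₹145,600 × 21% = ₹30,576
  → ₹106,776

Book-profits minimum tax:
  Base (financial-statement income): ₹1,180,200
  Exemption: 25% × (₹1,180,200 − ₹513,000) = ₹166,800 ≥ ₹70,000, so the exemption is fully phased out
  Base: ₹1,180,200 − ₹0 = ₹1,180,200
  ₹1,180,200 × 18% = ₹212,436

₹212,436 > ₹106,776, so the book-profits minimum tax is the binding amount.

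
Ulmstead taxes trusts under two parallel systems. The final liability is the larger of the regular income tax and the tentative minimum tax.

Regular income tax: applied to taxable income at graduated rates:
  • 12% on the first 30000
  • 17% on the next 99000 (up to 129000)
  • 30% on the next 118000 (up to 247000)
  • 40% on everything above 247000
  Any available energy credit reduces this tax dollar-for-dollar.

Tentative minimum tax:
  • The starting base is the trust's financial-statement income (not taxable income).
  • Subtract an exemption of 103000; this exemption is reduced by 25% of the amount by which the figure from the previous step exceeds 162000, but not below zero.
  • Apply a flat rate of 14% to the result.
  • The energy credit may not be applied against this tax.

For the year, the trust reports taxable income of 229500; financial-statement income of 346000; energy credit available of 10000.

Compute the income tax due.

40580

Tentative minimum tax:
  Base (financial-statement income): 346000
  Exemption: 103000 − 25% × (346000 − 162000) = 103000 − 46000 = 57000
  Base: 346000 − 57000 = 289000
  289000 × 14% = 40460

Regular income tax:
  30000 × 12% = 3600
  99000 × 17% = 16830
  100500 × 30% = 30150
  → 50580
  Less energy credit 10000 → 40580

40580 > 40460, so the regular income tax governs.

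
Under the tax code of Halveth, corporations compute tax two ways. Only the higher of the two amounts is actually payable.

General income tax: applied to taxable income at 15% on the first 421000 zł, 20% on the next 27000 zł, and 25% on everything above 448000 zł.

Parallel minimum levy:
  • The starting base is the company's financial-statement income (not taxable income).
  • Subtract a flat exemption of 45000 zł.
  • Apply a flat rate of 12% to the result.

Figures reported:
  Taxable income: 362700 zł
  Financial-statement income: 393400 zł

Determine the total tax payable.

Parallel minimum levy:
  Base (financial-statement income): 393400 zł
  Less exemption 45000 zł → base 348400 zł
  348400 zł × 12% = 41808 zł

General income tax:
  362700 zł × 15% = 54405 zł

54405 zł > 41808 zł, so the general income tax governs.

54405 zł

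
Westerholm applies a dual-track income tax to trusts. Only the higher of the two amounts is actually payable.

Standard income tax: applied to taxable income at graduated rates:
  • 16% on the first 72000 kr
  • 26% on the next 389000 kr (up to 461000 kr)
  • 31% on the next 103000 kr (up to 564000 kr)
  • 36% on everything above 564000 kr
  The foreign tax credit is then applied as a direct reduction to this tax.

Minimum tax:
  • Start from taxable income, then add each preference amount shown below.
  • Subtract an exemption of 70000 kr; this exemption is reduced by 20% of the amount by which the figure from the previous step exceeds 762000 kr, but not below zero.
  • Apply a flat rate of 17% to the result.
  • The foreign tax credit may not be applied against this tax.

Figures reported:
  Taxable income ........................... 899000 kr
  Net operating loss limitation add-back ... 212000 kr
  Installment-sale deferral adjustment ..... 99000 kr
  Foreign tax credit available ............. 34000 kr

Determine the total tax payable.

231190 kr

Minimum tax:
  Adjusted income: 899000 kr + 212000 kr + 99000 kr = 1210000 kr
  Exemption: 20% × (1210000 kr − 762000 kr) = 89600 kr ≥ 70000 kr, so the exemption is fully phased out
  Base: 1210000 kr − 0 kr = 1210000 kr
  1210000 kr × 17% = 205700 kr

Standard income tax:
  72000 kr × 16% = 11520 kr
  389000 kr × 26% = 101140 kr
  103000 kr × 31% = 31930 kr
  335000 kr × 36% = 120600 kr
  → 265190 kr
  Less foreign tax credit 34000 kr → 231190 kr

231190 kr > 205700 kr, so the standard income tax governs.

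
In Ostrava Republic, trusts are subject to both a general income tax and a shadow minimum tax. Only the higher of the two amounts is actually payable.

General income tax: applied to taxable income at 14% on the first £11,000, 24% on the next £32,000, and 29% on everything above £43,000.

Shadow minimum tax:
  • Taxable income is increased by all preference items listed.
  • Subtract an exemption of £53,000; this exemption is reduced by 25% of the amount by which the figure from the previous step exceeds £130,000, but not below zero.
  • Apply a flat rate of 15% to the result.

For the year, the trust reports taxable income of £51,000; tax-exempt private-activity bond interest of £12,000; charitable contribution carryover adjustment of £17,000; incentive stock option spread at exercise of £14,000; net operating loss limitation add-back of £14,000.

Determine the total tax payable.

General income tax:
  £11,000 × 14% = £1,540
  £32,000 × 24% = £7,680
  £8,000 × 29% = £2,320
  → £11,540

Shadow minimum tax:
  Adjusted income: £51,000 + £12,000 + £17,000 + £14,000 + £14,000 = £108,000
  Exemption: £108,000 ≤ £130,000, so full £53,000 applies
  Base: £108,000 − £53,000 = £55,000
  £55,000 × 15% = £8,250

£11,540 > £8,250, so the general income tax governs.

£11,540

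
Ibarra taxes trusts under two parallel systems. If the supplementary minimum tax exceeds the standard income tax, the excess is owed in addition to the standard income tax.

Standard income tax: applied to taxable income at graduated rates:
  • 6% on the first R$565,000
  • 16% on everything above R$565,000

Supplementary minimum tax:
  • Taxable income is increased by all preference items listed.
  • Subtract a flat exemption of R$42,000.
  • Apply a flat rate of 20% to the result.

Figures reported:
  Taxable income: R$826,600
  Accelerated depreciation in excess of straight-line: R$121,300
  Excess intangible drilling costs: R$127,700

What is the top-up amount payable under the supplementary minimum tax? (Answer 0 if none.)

R$130,964

Standard income tax:
  R$565,000 × 6% = R$33,900
  R$261,600 × 16% = R$41,856
  → R$75,756

Supplementary minimum tax:
  Adjusted income: R$826,600 + R$121,300 + R$127,700 = R$1,075,600
  Less exemption R$42,000 → base R$1,033,600
  R$1,033,600 × 20% = R$206,720

Excess of supplementary minimum tax over standard income tax: R$206,720 − R$75,756 = R$130,964.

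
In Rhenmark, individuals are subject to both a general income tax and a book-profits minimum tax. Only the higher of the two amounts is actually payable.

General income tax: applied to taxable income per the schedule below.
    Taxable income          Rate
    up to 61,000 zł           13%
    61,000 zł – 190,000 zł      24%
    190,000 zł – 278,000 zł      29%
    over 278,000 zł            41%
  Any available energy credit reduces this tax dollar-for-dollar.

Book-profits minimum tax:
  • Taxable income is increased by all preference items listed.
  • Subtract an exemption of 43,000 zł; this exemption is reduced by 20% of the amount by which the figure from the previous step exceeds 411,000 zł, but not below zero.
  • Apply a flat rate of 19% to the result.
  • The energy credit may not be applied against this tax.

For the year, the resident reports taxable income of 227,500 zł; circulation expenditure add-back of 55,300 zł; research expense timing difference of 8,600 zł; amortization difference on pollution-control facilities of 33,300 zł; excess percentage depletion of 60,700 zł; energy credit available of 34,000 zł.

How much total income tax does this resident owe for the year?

65,056 zł

Book-profits minimum tax:
  Adjusted income: 227,500 zł + 55,300 zł + 8,600 zł + 33,300 zł + 60,700 zł = 385,400 zł
  Exemption: 385,400 zł ≤ 411,000 zł, so full 43,000 zł applies
  Base: 385,400 zł − 43,000 zł = 342,400 zł
  342,400 zł × 19% = 65,056 zł

General income tax:
  61,000 zł × 13% = 7,930 zł
  129,000 zł × 24% = 30,960 zł
  37,500 zł × 29% = 10,875 zł
  → 49,765 zł
  Less energy credit 34,000 zł → 15,765 zł

65,056 zł > 15,765 zł, so the book-profits minimum tax is the binding amount.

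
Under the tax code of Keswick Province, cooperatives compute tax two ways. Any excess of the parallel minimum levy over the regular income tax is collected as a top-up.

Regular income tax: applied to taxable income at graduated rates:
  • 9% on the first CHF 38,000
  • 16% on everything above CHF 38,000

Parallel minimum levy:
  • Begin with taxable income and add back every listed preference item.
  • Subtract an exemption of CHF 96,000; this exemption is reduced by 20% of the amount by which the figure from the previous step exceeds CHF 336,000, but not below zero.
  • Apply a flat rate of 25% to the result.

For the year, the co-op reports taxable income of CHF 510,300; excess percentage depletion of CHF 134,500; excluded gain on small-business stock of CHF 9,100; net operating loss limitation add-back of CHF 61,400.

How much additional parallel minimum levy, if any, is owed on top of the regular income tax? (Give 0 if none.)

Parallel minimum levy:
  Adjusted income: CHF 510,300 + CHF 134,500 + CHF 9,100 + CHF 61,400 = CHF 715,300
  Exemption: CHF 96,000 − 20% × (CHF 715,300 − CHF 336,000) = CHF 96,000 − CHF 75,860 = CHF 20,140
  Base: CHF 715,300 − CHF 20,140 = CHF 695,160
  CHF 695,160 × 25% = CHF 173,790

Regular income tax:
  CHF 38,000 × 9% = CHF 3,420
  CHF 472,300 × 16% = CHF 75,568
  → CHF 78,988

Excess of parallel minimum levy over regular income tax: CHF 173,790 − CHF 78,988 = CHF 94,802.

CHF 94,802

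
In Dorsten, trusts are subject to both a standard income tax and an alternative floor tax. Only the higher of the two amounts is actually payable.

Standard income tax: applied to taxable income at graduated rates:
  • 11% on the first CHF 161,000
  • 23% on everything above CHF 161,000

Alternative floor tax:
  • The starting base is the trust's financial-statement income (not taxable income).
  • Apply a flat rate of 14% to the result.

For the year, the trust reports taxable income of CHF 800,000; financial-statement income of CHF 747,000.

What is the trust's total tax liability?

CHF 164,680

Standard income tax:
  CHF 161,000 × 11% = CHF 17,710
  CHF 639,000 × 23% = CHF 146,970
  → CHF 164,680

Alternative floor tax:
  Base (financial-statement income): CHF 747,000
  CHF 747,000 × 14% = CHF 104,580

CHF 164,680 > CHF 104,580, so the standard income tax governs.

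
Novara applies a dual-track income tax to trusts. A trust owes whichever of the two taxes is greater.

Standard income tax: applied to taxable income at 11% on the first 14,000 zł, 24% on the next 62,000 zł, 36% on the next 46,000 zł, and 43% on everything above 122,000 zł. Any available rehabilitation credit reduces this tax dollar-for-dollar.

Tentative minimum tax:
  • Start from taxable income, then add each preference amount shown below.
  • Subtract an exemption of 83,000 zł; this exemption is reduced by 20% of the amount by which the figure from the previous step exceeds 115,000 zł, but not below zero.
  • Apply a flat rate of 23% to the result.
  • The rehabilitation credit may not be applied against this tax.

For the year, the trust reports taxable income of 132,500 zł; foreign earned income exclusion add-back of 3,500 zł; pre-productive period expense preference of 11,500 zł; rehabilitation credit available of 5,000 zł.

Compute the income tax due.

32,495 zł

Tentative minimum tax:
  Adjusted income: 132,500 zł + 3,500 zł + 11,500 zł = 147,500 zł
  Exemption: 83,000 zł − 20% × (147,500 zł − 115,000 zł) = 83,000 zł − 6,500 zł = 76,500 zł
  Base: 147,500 zł − 76,500 zł = 71,000 zł
  71,000 zł × 23% = 16,330 zł

Standard income tax:
  14,000 zł × 11% = 1,540 zł
  62,000 zł × 24% = 14,880 zł
  46,000 zł × 36% = 16,560 zł
  10,500 zł × 43% = 4,515 zł
  → 37,495 zł
  Less rehabilitation credit 5,000 zł → 32,495 zł

32,495 zł > 16,330 zł, so the standard income tax governs.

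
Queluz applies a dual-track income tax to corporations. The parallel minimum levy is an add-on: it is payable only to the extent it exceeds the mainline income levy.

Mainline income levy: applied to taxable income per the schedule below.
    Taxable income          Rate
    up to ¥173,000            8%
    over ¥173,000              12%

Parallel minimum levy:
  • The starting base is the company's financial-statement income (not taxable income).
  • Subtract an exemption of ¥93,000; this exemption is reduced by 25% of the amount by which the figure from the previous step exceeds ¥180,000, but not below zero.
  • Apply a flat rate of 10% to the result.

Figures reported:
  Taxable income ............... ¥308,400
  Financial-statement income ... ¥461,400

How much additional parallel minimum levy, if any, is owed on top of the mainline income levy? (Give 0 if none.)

Parallel minimum levy:
  Base (financial-statement income): ¥461,400
  Exemption: ¥93,000 − 25% × (¥461,400 − ¥180,000) = ¥93,000 − ¥70,350 = ¥22,650
  Base: ¥461,400 − ¥22,650 = ¥438,750
  ¥438,750 × 10% = ¥43,875

Mainline income levy:
  ¥173,000 × 8% = ¥13,840
  ¥135,400 × 12% = ¥16,248
  → ¥30,088

Excess of parallel minimum levy over mainline income levy: ¥43,875 − ¥30,088 = ¥13,787.

¥13,787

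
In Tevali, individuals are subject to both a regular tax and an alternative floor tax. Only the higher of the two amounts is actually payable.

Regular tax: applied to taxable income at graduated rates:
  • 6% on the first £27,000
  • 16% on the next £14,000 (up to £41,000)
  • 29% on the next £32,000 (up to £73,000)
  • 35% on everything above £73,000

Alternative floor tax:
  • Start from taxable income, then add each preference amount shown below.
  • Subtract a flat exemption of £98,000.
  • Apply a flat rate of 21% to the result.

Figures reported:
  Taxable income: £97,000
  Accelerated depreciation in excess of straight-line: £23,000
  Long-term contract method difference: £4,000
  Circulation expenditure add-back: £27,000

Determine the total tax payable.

£21,540

Regular tax:
  £27,000 × 6% = £1,620
  £14,000 × 16% = £2,240
  £32,000 × 29% = £9,280
  £24,000 × 35% = £8,400
  → £21,540

Alternative floor tax:
  Adjusted income: £97,000 + £23,000 + £4,000 + £27,000 = £151,000
  Less exemption £98,000 → base £53,000
  £53,000 × 21% = £11,130

£21,540 > £11,130, so the regular tax governs.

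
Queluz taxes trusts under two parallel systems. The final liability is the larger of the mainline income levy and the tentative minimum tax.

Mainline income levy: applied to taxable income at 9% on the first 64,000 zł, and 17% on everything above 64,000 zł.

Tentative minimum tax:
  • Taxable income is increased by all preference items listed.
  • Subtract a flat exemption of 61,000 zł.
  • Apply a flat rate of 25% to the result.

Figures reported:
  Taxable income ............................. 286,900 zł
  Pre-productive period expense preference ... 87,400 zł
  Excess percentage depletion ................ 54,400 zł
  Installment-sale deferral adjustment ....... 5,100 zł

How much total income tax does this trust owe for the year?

Mainline income levy:
  64,000 zł × 9% = 5,760 zł
  222,900 zł × 17% = 37,893 zł
  → 43,653 zł

Tentative minimum tax:
  Adjusted income: 286,900 zł + 87,400 zł + 54,400 zł + 5,100 zł = 433,800 zł
  Less exemption 61,000 zł → base 372,800 zł
  372,800 zł × 25% = 93,200 zł

93,200 zł > 43,653 zł, so the tentative minimum tax is the binding amount.

93,200 zł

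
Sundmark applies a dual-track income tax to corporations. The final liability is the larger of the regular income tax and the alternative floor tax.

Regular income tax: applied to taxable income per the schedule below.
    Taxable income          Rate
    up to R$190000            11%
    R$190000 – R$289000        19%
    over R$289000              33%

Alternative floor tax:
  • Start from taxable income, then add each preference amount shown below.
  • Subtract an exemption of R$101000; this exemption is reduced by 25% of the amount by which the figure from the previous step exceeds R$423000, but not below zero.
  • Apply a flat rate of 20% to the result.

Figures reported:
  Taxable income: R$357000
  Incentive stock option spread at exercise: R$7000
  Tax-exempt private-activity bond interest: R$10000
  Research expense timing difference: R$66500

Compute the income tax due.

R$68775

Regular income tax:
  R$190000 × 11% = R$20900
  R$99000 × 19% = R$18810
  R$68000 × 33% = R$22440
  → R$62150

Alternative floor tax:
  Adjusted income: R$357000 + R$7000 + R$10000 + R$66500 = R$440500
  Exemption: R$101000 − 25% × (R$440500 − R$423000) = R$101000 − R$4375 = R$96625
  Base: R$440500 − R$96625 = R$343875
  R$343875 × 20% = R$68775

R$68775 > R$62150, so the alternative floor tax is the binding amount.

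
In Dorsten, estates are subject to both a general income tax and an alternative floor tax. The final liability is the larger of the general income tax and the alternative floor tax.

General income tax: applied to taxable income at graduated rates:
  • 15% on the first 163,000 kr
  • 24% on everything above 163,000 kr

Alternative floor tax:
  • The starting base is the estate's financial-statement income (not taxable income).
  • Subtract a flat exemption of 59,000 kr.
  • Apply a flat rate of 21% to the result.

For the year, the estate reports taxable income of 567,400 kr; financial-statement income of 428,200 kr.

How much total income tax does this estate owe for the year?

121,506 kr

Alternative floor tax:
  Base (financial-statement income): 428,200 kr
  Less exemption 59,000 kr → base 369,200 kr
  369,200 kr × 21% = 77,532 kr

General income tax:
  163,000 kr × 15% = 24,450 kr
  404,400 kr × 24% = 97,056 kr
  → 121,506 kr

121,506 kr > 77,532 kr, so the general income tax governs.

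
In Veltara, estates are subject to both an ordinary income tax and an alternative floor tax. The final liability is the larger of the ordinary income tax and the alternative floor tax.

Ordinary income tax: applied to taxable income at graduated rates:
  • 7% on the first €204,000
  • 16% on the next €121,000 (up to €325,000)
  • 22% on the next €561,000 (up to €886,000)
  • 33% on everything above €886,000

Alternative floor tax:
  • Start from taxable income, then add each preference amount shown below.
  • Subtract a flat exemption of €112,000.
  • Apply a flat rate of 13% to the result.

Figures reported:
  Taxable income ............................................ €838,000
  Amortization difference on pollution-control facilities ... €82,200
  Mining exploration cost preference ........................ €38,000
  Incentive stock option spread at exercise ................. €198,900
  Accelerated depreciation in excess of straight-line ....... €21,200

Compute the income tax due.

€146,500

Ordinary income tax:
  €204,000 × 7% = €14,280
  €121,000 × 16% = €19,360
  €513,000 × 22% = €112,860
  → €146,500

Alternative floor tax:
  Adjusted income: €838,000 + €82,200 + €38,000 + €198,900 + €21,200 = €1,178,300
  Less exemption €112,000 → base €1,066,300
  €1,066,300 × 13% = €138,619

€146,500 > €138,619, so the ordinary income tax governs.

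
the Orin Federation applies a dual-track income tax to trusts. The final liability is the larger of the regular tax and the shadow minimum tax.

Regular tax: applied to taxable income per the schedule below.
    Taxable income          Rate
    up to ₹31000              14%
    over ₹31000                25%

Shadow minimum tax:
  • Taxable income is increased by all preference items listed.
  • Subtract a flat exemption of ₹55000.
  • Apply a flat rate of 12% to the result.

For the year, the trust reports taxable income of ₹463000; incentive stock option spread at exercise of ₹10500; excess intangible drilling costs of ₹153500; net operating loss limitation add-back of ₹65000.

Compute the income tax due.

₹112340

Shadow minimum tax:
  Adjusted income: ₹463000 + ₹10500 + ₹153500 + ₹65000 = ₹692000
  Less exemption ₹55000 → base ₹637000
  ₹637000 × 12% = ₹76440

Regular tax:
  ₹31000 × 14% = ₹4340
  ₹432000 × 25% = ₹108000
  → ₹112340

₹112340 > ₹76440, so the regular tax governs.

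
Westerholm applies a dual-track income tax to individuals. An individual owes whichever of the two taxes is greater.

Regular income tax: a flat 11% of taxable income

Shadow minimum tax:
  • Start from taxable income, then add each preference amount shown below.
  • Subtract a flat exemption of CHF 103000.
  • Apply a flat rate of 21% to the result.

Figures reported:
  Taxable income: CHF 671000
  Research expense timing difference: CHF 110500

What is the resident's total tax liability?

CHF 142485

Shadow minimum tax:
  Adjusted income: CHF 671000 + CHF 110500 = CHF 781500
  Less exemption CHF 103000 → base CHF 678500
  CHF 678500 × 21% = CHF 142485

Regular income tax:
  CHF 671000 × 11% = CHF 73810

CHF 142485 > CHF 73810, so the shadow minimum tax is the binding amount.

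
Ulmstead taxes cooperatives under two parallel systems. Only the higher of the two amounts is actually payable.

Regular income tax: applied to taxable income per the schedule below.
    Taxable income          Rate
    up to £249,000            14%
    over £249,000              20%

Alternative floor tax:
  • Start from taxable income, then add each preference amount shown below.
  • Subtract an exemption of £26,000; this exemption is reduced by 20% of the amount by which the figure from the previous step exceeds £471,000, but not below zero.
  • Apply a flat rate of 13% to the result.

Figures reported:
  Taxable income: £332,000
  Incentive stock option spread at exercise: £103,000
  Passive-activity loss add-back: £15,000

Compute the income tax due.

£55,120

Alternative floor tax:
  Adjusted income: £332,000 + £103,000 + £15,000 = £450,000
  Exemption: £450,000 ≤ £471,000, so full £26,000 applies
  Base: £450,000 − £26,000 = £424,000
  £424,000 × 13% = £55,120

Regular income tax:
  £249,000 × 14% = £34,860
  £83,000 × 20% = £16,600
  → £51,460

£55,120 > £51,460, so the alternative floor tax is the binding amount.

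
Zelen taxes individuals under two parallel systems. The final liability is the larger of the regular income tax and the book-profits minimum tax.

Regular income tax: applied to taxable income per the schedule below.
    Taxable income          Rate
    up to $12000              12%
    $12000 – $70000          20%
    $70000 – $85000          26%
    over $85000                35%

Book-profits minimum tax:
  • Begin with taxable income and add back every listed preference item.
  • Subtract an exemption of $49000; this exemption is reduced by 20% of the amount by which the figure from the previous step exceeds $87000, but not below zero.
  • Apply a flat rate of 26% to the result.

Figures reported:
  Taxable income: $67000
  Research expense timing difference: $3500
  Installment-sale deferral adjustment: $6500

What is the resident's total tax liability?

$12440

Book-profits minimum tax:
  Adjusted income: $67000 + $3500 + $6500 = $77000
  Exemption: $77000 ≤ $87000, so full $49000 applies
  Base: $77000 − $49000 = $28000
  $28000 × 26% = $7280

Regular income tax:
  $12000 × 12% = $1440
  $55000 × 20% = $11000
  → $12440

$12440 > $7280, so the regular income tax governs.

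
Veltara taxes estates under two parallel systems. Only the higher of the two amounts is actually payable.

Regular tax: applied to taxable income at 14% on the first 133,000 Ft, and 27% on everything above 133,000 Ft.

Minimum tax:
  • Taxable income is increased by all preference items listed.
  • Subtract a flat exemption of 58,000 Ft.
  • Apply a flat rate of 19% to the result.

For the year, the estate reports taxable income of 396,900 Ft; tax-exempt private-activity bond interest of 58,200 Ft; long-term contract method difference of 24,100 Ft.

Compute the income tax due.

Minimum tax:
  Adjusted income: 396,900 Ft + 58,200 Ft + 24,100 Ft = 479,200 Ft
  Less exemption 58,000 Ft → base 421,200 Ft
  421,200 Ft × 19% = 80,028 Ft

Regular tax:
  133,000 Ft × 14% = 18,620 Ft
  263,900 Ft × 27% = 71,253 Ft
  → 89,873 Ft

89,873 Ft > 80,028 Ft, so the regular tax governs.

89,873 Ft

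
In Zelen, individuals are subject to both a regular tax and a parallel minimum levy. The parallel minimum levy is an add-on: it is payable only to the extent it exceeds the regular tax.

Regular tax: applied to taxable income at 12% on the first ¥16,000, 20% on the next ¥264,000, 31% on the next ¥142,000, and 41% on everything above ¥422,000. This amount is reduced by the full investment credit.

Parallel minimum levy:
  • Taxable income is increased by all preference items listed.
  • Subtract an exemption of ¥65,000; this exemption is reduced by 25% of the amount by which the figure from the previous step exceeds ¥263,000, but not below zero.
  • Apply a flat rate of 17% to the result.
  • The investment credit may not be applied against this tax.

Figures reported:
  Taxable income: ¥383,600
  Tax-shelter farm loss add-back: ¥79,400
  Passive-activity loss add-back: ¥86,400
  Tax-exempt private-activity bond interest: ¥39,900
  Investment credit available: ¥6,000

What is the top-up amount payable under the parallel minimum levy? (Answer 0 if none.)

¥19,345

Parallel minimum levy:
  Adjusted income: ¥383,600 + ¥79,400 + ¥86,400 + ¥39,900 = ¥589,300
  Exemption: 25% × (¥589,300 − ¥263,000) = ¥81,575 ≥ ¥65,000, so the exemption is fully phased out
  Base: ¥589,300 − ¥0 = ¥589,300
  ¥589,300 × 17% = ¥100,181

Regular tax:
  ¥16,000 × 12% = ¥1,920
  ¥264,000 × 20% = ¥52,800
  ¥103,600 × 31% = ¥32,116
  → ¥86,836
  Less investment credit ¥6,000 → ¥80,836

Excess of parallel minimum levy over regular tax: ¥100,181 − ¥80,836 = ¥19,345.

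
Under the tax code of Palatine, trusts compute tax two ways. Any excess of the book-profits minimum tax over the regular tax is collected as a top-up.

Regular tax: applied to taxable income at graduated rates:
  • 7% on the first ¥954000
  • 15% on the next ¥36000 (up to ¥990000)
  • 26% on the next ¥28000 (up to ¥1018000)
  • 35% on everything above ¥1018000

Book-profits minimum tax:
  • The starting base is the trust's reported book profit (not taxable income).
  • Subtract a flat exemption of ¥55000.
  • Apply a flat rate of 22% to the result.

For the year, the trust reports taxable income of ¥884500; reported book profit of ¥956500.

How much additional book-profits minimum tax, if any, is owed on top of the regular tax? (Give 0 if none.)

Book-profits minimum tax:
  Base (reported book profit): ¥956500
  Less exemption ¥55000 → base ¥901500
  ¥901500 × 22% = ¥198330

Regular tax:
  ¥884500 × 7% = ¥61915

Excess of book-profits minimum tax over regular tax: ¥198330 − ¥61915 = ¥136415.

¥136415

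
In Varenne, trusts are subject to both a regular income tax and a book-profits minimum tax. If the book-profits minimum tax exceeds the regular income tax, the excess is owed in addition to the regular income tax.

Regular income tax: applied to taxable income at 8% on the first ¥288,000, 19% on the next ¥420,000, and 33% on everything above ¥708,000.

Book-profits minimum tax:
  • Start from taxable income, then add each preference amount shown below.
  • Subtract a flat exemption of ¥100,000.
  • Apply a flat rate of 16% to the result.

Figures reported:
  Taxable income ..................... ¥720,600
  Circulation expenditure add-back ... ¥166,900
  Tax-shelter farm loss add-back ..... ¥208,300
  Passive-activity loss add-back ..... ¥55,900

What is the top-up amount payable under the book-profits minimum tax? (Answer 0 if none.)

¥61,274

Regular income tax:
  ¥288,000 × 8% = ¥23,040
  ¥420,000 × 19% = ¥79,800
  ¥12,600 × 33% = ¥4,158
  → ¥106,998

Book-profits minimum tax:
  Adjusted income: ¥720,600 + ¥166,900 + ¥208,300 + ¥55,900 = ¥1,151,700
  Less exemption ¥100,000 → base ¥1,051,700
  ¥1,051,700 × 16% = ¥168,272

Excess of book-profits minimum tax over regular income tax: ¥168,272 − ¥106,998 = ¥61,274.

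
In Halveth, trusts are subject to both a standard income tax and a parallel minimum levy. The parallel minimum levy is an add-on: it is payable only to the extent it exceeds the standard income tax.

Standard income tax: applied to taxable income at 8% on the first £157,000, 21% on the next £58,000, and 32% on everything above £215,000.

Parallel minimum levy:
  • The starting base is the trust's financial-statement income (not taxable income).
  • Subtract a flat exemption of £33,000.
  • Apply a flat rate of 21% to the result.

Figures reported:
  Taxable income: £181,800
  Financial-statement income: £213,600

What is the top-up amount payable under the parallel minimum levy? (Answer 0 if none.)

£20,158

Parallel minimum levy:
  Base (financial-statement income): £213,600
  Less exemption £33,000 → base £180,600
  £180,600 × 21% = £37,926

Standard income tax:
  £157,000 × 8% = £12,560
  £24,800 × 21% = £5,208
  → £17,768

Excess of parallel minimum levy over standard income tax: £37,926 − £17,768 = £20,158.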